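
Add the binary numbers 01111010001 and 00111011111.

Add column by column from the right: bit + bit + carry-in; write the sum mod 2, carry 1 when the sum is 2 or 3.
carry:  11110111110
        01111010001
+       00111011111
-------------------
       010110110000
(the carry out of the leftmost column, 0, becomes the leading bit)
Decimal check:
  01111010001 = 512 + 256 + 128 + 64 + 16 + 1 = 977
  00111011111 = 256 + 128 + 64 + 16 + 8 + 4 + 2 + 1 = 479
  977 + 479 = 1456, and 010110110000 = 1024 + 256 + 128 + 32 + 16 = 1456 ✓



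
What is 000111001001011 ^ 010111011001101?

XOR: 1 when bits differ
  000111001001011
^ 010111011001101
-----------------
  010000010000110
Decimal: 3659 ^ 11981 = 8326



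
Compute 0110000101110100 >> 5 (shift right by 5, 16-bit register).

Original: 0110000101110100 (decimal 24948)
Shift right by 5 positions
Drop the 5 low bits; fill with zeros on the left
Result: 0000001100001011 (decimal 779)
Equivalent: 24948 >> 5 = 24948 ÷ 2^5 = 779



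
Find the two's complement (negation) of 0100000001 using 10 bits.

Original: 0100000001
Step 1 - Invert all bits: 1011111110
Step 2 - Add 1: 1011111111
Verification: 0100000001 + 1011111111 = 10000000000; discarding the end carry (carry out of the top bit) leaves the 10-bit value 0000000000, as required for x + (-x)



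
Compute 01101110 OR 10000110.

OR: 1 when either bit is 1
  01101110
| 10000110
----------
  11101110
Decimal: 110 | 134 = 238



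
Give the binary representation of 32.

Using repeated division by 2:
32 ÷ 2 = 16 remainder 0
16 ÷ 2 = 8 remainder 0
8 ÷ 2 = 4 remainder 0
4 ÷ 2 = 2 remainder 0
2 ÷ 2 = 1 remainder 0
1 ÷ 2 = 0 remainder 1
Reading remainders bottom to top: 100000



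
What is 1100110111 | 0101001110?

OR: 1 when either bit is 1
  1100110111
| 0101001110
------------
  1101111111
Decimal: 823 | 334 = 895



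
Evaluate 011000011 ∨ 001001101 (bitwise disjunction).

OR: 1 when either bit is 1
  011000011
| 001001101
-----------
  011001111
Decimal: 195 | 77 = 207



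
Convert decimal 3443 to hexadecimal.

Using repeated division by 16 (digits 10–15 are A–F):
3443 ÷ 16 = 215 remainder 3
215 ÷ 16 = 13 remainder 7
13 ÷ 16 = 0 remainder 13 (D)
Reading remainders bottom to top: D73



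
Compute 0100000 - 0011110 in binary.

Method 1 - Direct subtraction (column by column from the right: bit − bit − borrow-in; if negative, add 2 and borrow 1 from the next column):
borrow: 0111100
        0100000
-       0011110
---------------
        0000010

Method 2 - Add two's complement:
Two's complement of 0011110: invert → 1100001, add 1 → 1100010
  0100000
+ 1100010
---------
 10000010  (end carry out of the top bit = 1)
Discarding the end carry: 0000010
Decimal check:
  0100000 = 32
  0011110 = 16 + 8 + 4 + 2 = 30
  32 - 30 = 2, and 0000010 = 2 ✓



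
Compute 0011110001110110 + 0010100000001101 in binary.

Add column by column from the right: bit + bit + carry-in; write the sum mod 2, carry 1 when the sum is 2 or 3.
carry:  0111000011111000
        0011110001110110
+       0010100000001101
------------------------
       00110010010000011
(the carry out of the leftmost column, 0, becomes the leading bit)
Decimal check:
  0011110001110110 = 8192 + 4096 + 2048 + 1024 + 64 + 32 + 16 + 4 + 2 = 15478
  0010100000001101 = 8192 + 2048 + 8 + 4 + 1 = 10253
  15478 + 10253 = 25731, and 00110010010000011 = 16384 + 8192 + 1024 + 128 + 2 + 1 = 25731 ✓



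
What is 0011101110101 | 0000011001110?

OR: 1 when either bit is 1
  0011101110101
| 0000011001110
---------------
  0011111111111
Decimal: 1909 | 206 = 2047



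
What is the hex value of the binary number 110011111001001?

Group into 4-bit nibbles from right:
  0110 = 6
  0111 = 7
  1100 = C
  1001 = 9
Result: 67C9



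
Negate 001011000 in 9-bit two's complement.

Original: 001011000
Step 1 - Invert all bits: 110100111
Step 2 - Add 1: 110101000
Verification: 001011000 + 110101000 = 1000000000; discarding the end carry (carry out of the top bit) leaves the 9-bit value 000000000, as required for x + (-x)



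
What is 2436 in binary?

Using repeated division by 2:
2436 ÷ 2 = 1218 remainder 0
1218 ÷ 2 = 609 remainder 0
609 ÷ 2 = 304 remainder 1
304 ÷ 2 = 152 remainder 0
152 ÷ 2 = 76 remainder 0
76 ÷ 2 = 38 remainder 0
38 ÷ 2 = 19 remainder 0
19 ÷ 2 = 9 remainder 1
9 ÷ 2 = 4 remainder 1
4 ÷ 2 = 2 remainder 0
2 ÷ 2 = 1 remainder 0
1 ÷ 2 = 0 remainder 1
Reading remainders bottom to top: 100110000100



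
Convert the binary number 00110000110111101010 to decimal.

Sum of powers of 2 for each 1-bit:
2^1 + 2^3 + 2^5 + 2^6 + 2^7 + 2^8 + 2^10 + 2^11 + 2^16 + 2^17
= 2 + 8 + 32 + 64 + 128 + 256 + 1024 + 2048 + 65536 + 131072
= 200170



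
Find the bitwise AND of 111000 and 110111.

AND: 1 only when both bits are 1
  111000
& 110111
--------
  110000
Decimal: 56 & 55 = 48



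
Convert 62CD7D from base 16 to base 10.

Expand by place value (powers of 16):
Digit values: C = 12, D = 13
62CD7D = 6 × 16^5 + 2 × 16^4 + 12 × 16^3 + 13 × 16^2 + 7 × 16^1 + 13 × 16^0
= 6 × 1048576 + 2 × 65536 + 12 × 4096 + 13 × 256 + 7 × 16 + 13 × 1
= 6291456 + 131072 + 49152 + 3328 + 112 + 13
= 6475133



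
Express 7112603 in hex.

Using repeated division by 16 (digits 10–15 are A–F):
7112603 ÷ 16 = 444537 remainder 11 (B)
444537 ÷ 16 = 27783 remainder 9
27783 ÷ 16 = 1736 remainder 7
1736 ÷ 16 = 108 remainder 8
108 ÷ 16 = 6 remainder 12 (C)
6 ÷ 16 = 0 remainder 6
Reading remainders bottom to top: 6C879B



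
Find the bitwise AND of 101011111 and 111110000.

AND: 1 only when both bits are 1
  101011111
& 111110000
-----------
  101010000
Decimal: 351 & 496 = 336



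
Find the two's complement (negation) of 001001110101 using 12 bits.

Original: 001001110101
Step 1 - Invert all bits: 110110001010
Step 2 - Add 1: 110110001011
Verification: 001001110101 + 110110001011 = 1000000000000; discarding the end carry (carry out of the top bit) leaves the 12-bit value 000000000000, as required for x + (-x)



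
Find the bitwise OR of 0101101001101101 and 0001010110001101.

OR: 1 when either bit is 1
  0101101001101101
| 0001010110001101
------------------
  0101111111101101
Decimal: 23149 | 5517 = 24557



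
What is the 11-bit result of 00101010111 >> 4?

Original: 00101010111 (decimal 343)
Shift right by 4 positions
Drop the 4 low bits; fill with zeros on the left
Result: 00000010101 (decimal 21)
Equivalent: 343 >> 4 = 343 ÷ 2^4 = 21



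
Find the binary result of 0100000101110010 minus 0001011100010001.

Method 1 - Direct subtraction (column by column from the right: bit − bit − borrow-in; if negative, add 2 and borrow 1 from the next column):
borrow: 0111110000000010
        0100000101110010
-       0001011100010001
------------------------
        0010101001100001

Method 2 - Add two's complement:
Two's complement of 0001011100010001: invert → 1110100011101110, add 1 → 1110100011101111
  0100000101110010
+ 1110100011101111
------------------
 10010101001100001  (end carry out of the top bit = 1)
Discarding the end carry: 0010101001100001
Decimal check:
  0100000101110010 = 16384 + 256 + 64 + 32 + 16 + 2 = 16754
  0001011100010001 = 4096 + 1024 + 512 + 256 + 16 + 1 = 5905
  16754 - 5905 = 10849, and 0010101001100001 = 8192 + 2048 + 512 + 64 + 32 + 1 = 10849 ✓



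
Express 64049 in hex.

Using repeated division by 16 (digits 10–15 are A–F):
64049 ÷ 16 = 4003 remainder 1
4003 ÷ 16 = 250 remainder 3
250 ÷ 16 = 15 remainder 10 (A)
15 ÷ 16 = 0 remainder 15 (F)
Reading remainders bottom to top: FA31



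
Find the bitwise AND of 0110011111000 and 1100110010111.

AND: 1 only when both bits are 1
  0110011111000
& 1100110010111
---------------
  0100010010000
Decimal: 3320 & 6551 = 2192



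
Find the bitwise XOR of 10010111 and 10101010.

XOR: 1 when bits differ
  10010111
^ 10101010
----------
  00111101
Decimal: 151 ^ 170 = 61



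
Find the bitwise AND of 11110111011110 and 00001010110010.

AND: 1 only when both bits are 1
  11110111011110
& 00001010110010
----------------
  00000010010010
Decimal: 15838 & 690 = 146



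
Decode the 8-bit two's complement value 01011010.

Binary: 01011010
Sign bit: 0 (non-negative)
Read directly as an unsigned value:
01011010 = 64 + 16 + 8 + 2 = 90
Value: 90



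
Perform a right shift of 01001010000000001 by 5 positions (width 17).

Original: 01001010000000001 (decimal 37889)
Shift right by 5 positions
Drop the 5 low bits; fill with zeros on the left
Result: 00000010010100000 (decimal 1184)
Equivalent: 37889 >> 5 = 37889 ÷ 2^5 = 1184



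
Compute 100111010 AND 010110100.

AND: 1 only when both bits are 1
  100111010
& 010110100
-----------
  000110000
Decimal: 314 & 180 = 48



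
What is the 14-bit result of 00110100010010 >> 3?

Original: 00110100010010 (decimal 3346)
Shift right by 3 positions
Drop the 3 low bits; fill with zeros on the left
Result: 00000110100010 (decimal 418)
Equivalent: 3346 >> 3 = 3346 ÷ 2^3 = 418



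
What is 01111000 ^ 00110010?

XOR: 1 when bits differ
  01111000
^ 00110010
----------
  01001010
Decimal: 120 ^ 50 = 74



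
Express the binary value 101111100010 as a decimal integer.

Sum of powers of 2 for each 1-bit:
2^1 + 2^5 + 2^6 + 2^7 + 2^8 + 2^9 + 2^11
= 2 + 32 + 64 + 128 + 256 + 512 + 2048
= 3042



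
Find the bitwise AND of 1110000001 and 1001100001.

AND: 1 only when both bits are 1
  1110000001
& 1001100001
------------
  1000000001
Decimal: 897 & 609 = 513



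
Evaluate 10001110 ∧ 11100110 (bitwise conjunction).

AND: 1 only when both bits are 1
  10001110
& 11100110
----------
  10000110
Decimal: 142 & 230 = 134



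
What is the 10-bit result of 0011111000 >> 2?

Original: 0011111000 (decimal 248)
Shift right by 2 positions
Drop the 2 low bits; fill with zeros on the left
Result: 0000111110 (decimal 62)
Equivalent: 248 >> 2 = 248 ÷ 2^2 = 62



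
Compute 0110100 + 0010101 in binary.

Add column by column from the right: bit + bit + carry-in; write the sum mod 2, carry 1 when the sum is 2 or 3.
carry:  1101000
        0110100
+       0010101
---------------
       01001001
(the carry out of the leftmost column, 0, becomes the leading bit)
Decimal check:
  0110100 = 32 + 16 + 4 = 52
  0010101 = 16 + 4 + 1 = 21
  52 + 21 = 73, and 01001001 = 64 + 8 + 1 = 73 ✓



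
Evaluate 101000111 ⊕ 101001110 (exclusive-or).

XOR: 1 when bits differ
  101000111
^ 101001110
-----------
  000001001
Decimal: 327 ^ 334 = 9



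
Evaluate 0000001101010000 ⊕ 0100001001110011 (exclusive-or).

XOR: 1 when bits differ
  0000001101010000
^ 0100001001110011
------------------
  0100000100100011
Decimal: 848 ^ 17011 = 16675



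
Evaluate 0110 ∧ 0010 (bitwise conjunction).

AND: 1 only when both bits are 1
  0110
& 0010
------
  0010
Decimal: 6 & 2 = 2



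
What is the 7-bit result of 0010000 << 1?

Original: 0010000 (decimal 16)
Shift left by 1 position
Append 1 zero on the right
Result: 0100000 (decimal 32)
Equivalent: 16 << 1 = 16 × 2^1 = 32



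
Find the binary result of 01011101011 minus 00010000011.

Method 1 - Direct subtraction (column by column from the right: bit − bit − borrow-in; if negative, add 2 and borrow 1 from the next column):
borrow: 00000000000
        01011101011
-       00010000011
-------------------
        01001101000

Method 2 - Add two's complement:
Two's complement of 00010000011: invert → 11101111100, add 1 → 11101111101
  01011101011
+ 11101111101
-------------
 101001101000  (end carry out of the top bit = 1)
Discarding the end carry: 01001101000
Decimal check:
  01011101011 = 512 + 128 + 64 + 32 + 8 + 2 + 1 = 747
  00010000011 = 128 + 2 + 1 = 131
  747 - 131 = 616, and 01001101000 = 512 + 64 + 32 + 8 = 616 ✓



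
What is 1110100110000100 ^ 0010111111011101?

XOR: 1 when bits differ
  1110100110000100
^ 0010111111011101
------------------
  1100011001011001
Decimal: 59780 ^ 12253 = 50777



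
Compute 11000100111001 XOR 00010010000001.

XOR: 1 when bits differ
  11000100111001
^ 00010010000001
----------------
  11010110111000
Decimal: 12601 ^ 1153 = 13752



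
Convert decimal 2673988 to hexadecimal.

Using repeated division by 16 (digits 10–15 are A–F):
2673988 ÷ 16 = 167124 remainder 4
167124 ÷ 16 = 10445 remainder 4
10445 ÷ 16 = 652 remainder 13 (D)
652 ÷ 16 = 40 remainder 12 (C)
40 ÷ 16 = 2 remainder 8
2 ÷ 16 = 0 remainder 2
Reading remainders bottom to top: 28CD44



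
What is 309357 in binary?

Using repeated division by 2:
309357 ÷ 2 = 154678 remainder 1
154678 ÷ 2 = 77339 remainder 0
77339 ÷ 2 = 38669 remainder 1
38669 ÷ 2 = 19334 remainder 1
19334 ÷ 2 = 9667 remainder 0
9667 ÷ 2 = 4833 remainder 1
4833 ÷ 2 = 2416 remainder 1
2416 ÷ 2 = 1208 remainder 0
1208 ÷ 2 = 604 remainder 0
604 ÷ 2 = 302 remainder 0
302 ÷ 2 = 151 remainder 0
151 ÷ 2 = 75 remainder 1
75 ÷ 2 = 37 remainder 1
37 ÷ 2 = 18 remainder 1
18 ÷ 2 = 9 remainder 0
9 ÷ 2 = 4 remainder 1
4 ÷ 2 = 2 remainder 0
2 ÷ 2 = 1 remainder 0
1 ÷ 2 = 0 remainder 1
Reading remainders bottom to top: 1001011100001101101



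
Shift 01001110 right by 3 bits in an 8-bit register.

Original: 01001110 (decimal 78)
Shift right by 3 positions
Drop the 3 low bits; fill with zeros on the left
Result: 00001001 (decimal 9)
Equivalent: 78 >> 3 = 78 ÷ 2^3 = 9



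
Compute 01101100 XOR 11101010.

XOR: 1 when bits differ
  01101100
^ 11101010
----------
  10000110
Decimal: 108 ^ 234 = 134



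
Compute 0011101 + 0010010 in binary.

Add column by column from the right: bit + bit + carry-in; write the sum mod 2, carry 1 when the sum is 2 or 3.
carry:  0100000
        0011101
+       0010010
---------------
       00101111
(the carry out of the leftmost column, 0, becomes the leading bit)
Decimal check:
  0011101 = 16 + 8 + 4 + 1 = 29
  0010010 = 16 + 2 = 18
  29 + 18 = 47, and 00101111 = 32 + 8 + 4 + 2 + 1 = 47 ✓



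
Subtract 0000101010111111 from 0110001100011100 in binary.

Method 1 - Direct subtraction (column by column from the right: bit − bit − borrow-in; if negative, add 2 and borrow 1 from the next column):
borrow: 0011000111111110
        0110001100011100
-       0000101010111111
------------------------
        0101100001011101

Method 2 - Add two's complement:
Two's complement of 0000101010111111: invert → 1111010101000000, add 1 → 1111010101000001
  0110001100011100
+ 1111010101000001
------------------
 10101100001011101  (end carry out of the top bit = 1)
Discarding the end carry: 0101100001011101
Decimal check:
  0110001100011100 = 16384 + 8192 + 512 + 256 + 16 + 8 + 4 = 25372
  0000101010111111 = 2048 + 512 + 128 + 32 + 16 + 8 + 4 + 2 + 1 = 2751
  25372 - 2751 = 22621, and 0101100001011101 = 16384 + 4096 + 2048 + 64 + 16 + 8 + 4 + 1 = 22621 ✓



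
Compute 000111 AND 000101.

AND: 1 only when both bits are 1
  000111
& 000101
--------
  000101
Decimal: 7 & 5 = 5



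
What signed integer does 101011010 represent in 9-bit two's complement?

Binary: 101011010
Sign bit: 1 (negative)
Invert: 010100101
Add 1:  010100110
Magnitude: 010100110 = 128 + 32 + 4 + 2 = 166
Value: -166



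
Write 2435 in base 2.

Using repeated division by 2:
2435 ÷ 2 = 1217 remainder 1
1217 ÷ 2 = 608 remainder 1
608 ÷ 2 = 304 remainder 0
304 ÷ 2 = 152 remainder 0
152 ÷ 2 = 76 remainder 0
76 ÷ 2 = 38 remainder 0
38 ÷ 2 = 19 remainder 0
19 ÷ 2 = 9 remainder 1
9 ÷ 2 = 4 remainder 1
4 ÷ 2 = 2 remainder 0
2 ÷ 2 = 1 remainder 0
1 ÷ 2 = 0 remainder 1
Reading remainders bottom to top: 100110000011



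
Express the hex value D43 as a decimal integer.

Expand by place value (powers of 16):
Digit values: D = 13
D43 = 13 × 16^2 + 4 × 16^1 + 3 × 16^0
= 13 × 256 + 4 × 16 + 3 × 1
= 3328 + 64 + 3
= 3395



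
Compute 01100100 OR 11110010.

OR: 1 when either bit is 1
  01100100
| 11110010
----------
  11110110
Decimal: 100 | 242 = 246



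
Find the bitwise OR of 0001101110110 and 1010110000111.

OR: 1 when either bit is 1
  0001101110110
| 1010110000111
---------------
  1011111110111
Decimal: 886 | 5511 = 6135



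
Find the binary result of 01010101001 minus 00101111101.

Method 1 - Direct subtraction (column by column from the right: bit − bit − borrow-in; if negative, add 2 and borrow 1 from the next column):
borrow: 01011111000
        01010101001
-       00101111101
-------------------
        00100101100

Method 2 - Add two's complement:
Two's complement of 00101111101: invert → 11010000010, add 1 → 11010000011
  01010101001
+ 11010000011
-------------
 100100101100  (end carry out of the top bit = 1)
Discarding the end carry: 00100101100
Decimal check:
  01010101001 = 512 + 128 + 32 + 8 + 1 = 681
  00101111101 = 256 + 64 + 32 + 16 + 8 + 4 + 1 = 381
  681 - 381 = 300, and 00100101100 = 256 + 32 + 8 + 4 = 300 ✓



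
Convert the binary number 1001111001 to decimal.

Sum of powers of 2 for each 1-bit:
2^0 + 2^3 + 2^4 + 2^5 + 2^6 + 2^9
= 1 + 8 + 16 + 32 + 64 + 512
= 633



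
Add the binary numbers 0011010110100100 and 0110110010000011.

Add column by column from the right: bit + bit + carry-in; write the sum mod 2, carry 1 when the sum is 2 or 3.
carry:  1111101100000000
        0011010110100100
+       0110110010000011
------------------------
       01010001000100111
(the carry out of the leftmost column, 0, becomes the leading bit)
Decimal check:
  0011010110100100 = 8192 + 4096 + 1024 + 256 + 128 + 32 + 4 = 13732
  0110110010000011 = 16384 + 8192 + 2048 + 1024 + 128 + 2 + 1 = 27779
  13732 + 27779 = 41511, and 01010001000100111 = 32768 + 8192 + 512 + 32 + 4 + 2 + 1 = 41511 ✓



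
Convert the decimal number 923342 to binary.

Using repeated division by 2:
923342 ÷ 2 = 461671 remainder 0
461671 ÷ 2 = 230835 remainder 1
230835 ÷ 2 = 115417 remainder 1
115417 ÷ 2 = 57708 remainder 1
57708 ÷ 2 = 28854 remainder 0
28854 ÷ 2 = 14427 remainder 0
14427 ÷ 2 = 7213 remainder 1
7213 ÷ 2 = 3606 remainder 1
3606 ÷ 2 = 1803 remainder 0
1803 ÷ 2 = 901 remainder 1
901 ÷ 2 = 450 remainder 1
450 ÷ 2 = 225 remainder 0
225 ÷ 2 = 112 remainder 1
112 ÷ 2 = 56 remainder 0
56 ÷ 2 = 28 remainder 0
28 ÷ 2 = 14 remainder 0
14 ÷ 2 = 7 remainder 0
7 ÷ 2 = 3 remainder 1
3 ÷ 2 = 1 remainder 1
1 ÷ 2 = 0 remainder 1
Reading remainders bottom to top: 11100001011011001110



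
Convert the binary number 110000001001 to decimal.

Sum of powers of 2 for each 1-bit:
2^0 + 2^3 + 2^10 + 2^11
= 1 + 8 + 1024 + 2048
= 3081



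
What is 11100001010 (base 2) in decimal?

Sum of powers of 2 for each 1-bit:
2^1 + 2^3 + 2^8 + 2^9 + 2^10
= 2 + 8 + 256 + 512 + 1024
= 1802



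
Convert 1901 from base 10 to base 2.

Using repeated division by 2:
1901 ÷ 2 = 950 remainder 1
950 ÷ 2 = 475 remainder 0
475 ÷ 2 = 237 remainder 1
237 ÷ 2 = 118 remainder 1
118 ÷ 2 = 59 remainder 0
59 ÷ 2 = 29 remainder 1
29 ÷ 2 = 14 remainder 1
14 ÷ 2 = 7 remainder 0
7 ÷ 2 = 3 remainder 1
3 ÷ 2 = 1 remainder 1
1 ÷ 2 = 0 remainder 1
Reading remainders bottom to top: 11101101101



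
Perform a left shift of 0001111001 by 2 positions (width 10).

Original: 0001111001 (decimal 121)
Shift left by 2 positions
Append 2 zeros on the right
Result: 0111100100 (decimal 484)
Equivalent: 121 << 2 = 121 × 2^2 = 484



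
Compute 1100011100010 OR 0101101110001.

OR: 1 when either bit is 1
  1100011100010
| 0101101110001
---------------
  1101111110011
Decimal: 6370 | 2929 = 7155



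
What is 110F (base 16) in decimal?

Expand by place value (powers of 16):
Digit values: F = 15
110F = 1 × 16^3 + 1 × 16^2 + 0 × 16^1 + 15 × 16^0
= 1 × 4096 + 1 × 256 + 0 × 16 + 15 × 1
= 4096 + 256 + 0 + 15
= 4367



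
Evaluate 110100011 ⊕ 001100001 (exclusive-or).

XOR: 1 when bits differ
  110100011
^ 001100001
-----------
  111000010
Decimal: 419 ^ 97 = 450



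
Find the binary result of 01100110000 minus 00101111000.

Method 1 - Direct subtraction (column by column from the right: bit − bit − borrow-in; if negative, add 2 and borrow 1 from the next column):
borrow: 01111110000
        01100110000
-       00101111000
-------------------
        00110111000

Method 2 - Add two's complement:
Two's complement of 00101111000: invert → 11010000111, add 1 → 11010001000
  01100110000
+ 11010001000
-------------
 100110111000  (end carry out of the top bit = 1)
Discarding the end carry: 00110111000
Decimal check:
  01100110000 = 512 + 256 + 32 + 16 = 816
  00101111000 = 256 + 64 + 32 + 16 + 8 = 376
  816 - 376 = 440, and 00110111000 = 256 + 128 + 32 + 16 + 8 = 440 ✓



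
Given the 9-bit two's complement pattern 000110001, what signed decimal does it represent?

Binary: 000110001
Sign bit: 0 (non-negative)
Read directly as an unsigned value:
000110001 = 32 + 16 + 1 = 49
Value: 49



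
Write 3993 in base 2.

Using repeated division by 2:
3993 ÷ 2 = 1996 remainder 1
1996 ÷ 2 = 998 remainder 0
998 ÷ 2 = 499 remainder 0
499 ÷ 2 = 249 remainder 1
249 ÷ 2 = 124 remainder 1
124 ÷ 2 = 62 remainder 0
62 ÷ 2 = 31 remainder 0
31 ÷ 2 = 15 remainder 1
15 ÷ 2 = 7 remainder 1
7 ÷ 2 = 3 remainder 1
3 ÷ 2 = 1 remainder 1
1 ÷ 2 = 0 remainder 1
Reading remainders bottom to top: 111110011001



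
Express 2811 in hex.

Using repeated division by 16 (digits 10–15 are A–F):
2811 ÷ 16 = 175 remainder 11 (B)
175 ÷ 16 = 10 remainder 15 (F)
10 ÷ 16 = 0 remainder 10 (A)
Reading remainders bottom to top: AFB



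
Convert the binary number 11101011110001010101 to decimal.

Sum of powers of 2 for each 1-bit:
2^0 + 2^2 + 2^4 + 2^6 + 2^10 + 2^11 + 2^12 + 2^13 + 2^15 + 2^17 + 2^18 + 2^19
= 1 + 4 + 16 + 64 + 1024 + 2048 + 4096 + 8192 + 32768 + 131072 + 262144 + 524288
= 965717



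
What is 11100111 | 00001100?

OR: 1 when either bit is 1
  11100111
| 00001100
----------
  11101111
Decimal: 231 | 12 = 239



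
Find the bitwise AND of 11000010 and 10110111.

AND: 1 only when both bits are 1
  11000010
& 10110111
----------
  10000010
Decimal: 194 & 183 = 130



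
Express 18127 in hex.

Using repeated division by 16 (digits 10–15 are A–F):
18127 ÷ 16 = 1132 remainder 15 (F)
1132 ÷ 16 = 70 remainder 12 (C)
70 ÷ 16 = 4 remainder 6
4 ÷ 16 = 0 remainder 4
Reading remainders bottom to top: 46CF



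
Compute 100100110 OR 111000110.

OR: 1 when either bit is 1
  100100110
| 111000110
-----------
  111100110
Decimal: 294 | 454 = 486



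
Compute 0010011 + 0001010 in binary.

Add column by column from the right: bit + bit + carry-in; write the sum mod 2, carry 1 when the sum is 2 or 3.
carry:  0000100
        0010011
+       0001010
---------------
       00011101
(the carry out of the leftmost column, 0, becomes the leading bit)
Decimal check:
  0010011 = 16 + 2 + 1 = 19
  0001010 = 8 + 2 = 10
  19 + 10 = 29, and 00011101 = 16 + 8 + 4 + 1 = 29 ✓



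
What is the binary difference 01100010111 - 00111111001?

Method 1 - Direct subtraction (column by column from the right: bit − bit − borrow-in; if negative, add 2 and borrow 1 from the next column):
borrow: 01111110000
        01100010111
-       00111111001
-------------------
        00100011110

Method 2 - Add two's complement:
Two's complement of 00111111001: invert → 11000000110, add 1 → 11000000111
  01100010111
+ 11000000111
-------------
 100100011110  (end carry out of the top bit = 1)
Discarding the end carry: 00100011110
Decimal check:
  01100010111 = 512 + 256 + 16 + 4 + 2 + 1 = 791
  00111111001 = 256 + 128 + 64 + 32 + 16 + 8 + 1 = 505
  791 - 505 = 286, and 00100011110 = 256 + 16 + 8 + 4 + 2 = 286 ✓



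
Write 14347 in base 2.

Using repeated division by 2:
14347 ÷ 2 = 7173 remainder 1
7173 ÷ 2 = 3586 remainder 1
3586 ÷ 2 = 1793 remainder 0
1793 ÷ 2 = 896 remainder 1
896 ÷ 2 = 448 remainder 0
448 ÷ 2 = 224 remainder 0
224 ÷ 2 = 112 remainder 0
112 ÷ 2 = 56 remainder 0
56 ÷ 2 = 28 remainder 0
28 ÷ 2 = 14 remainder 0
14 ÷ 2 = 7 remainder 0
7 ÷ 2 = 3 remainder 1
3 ÷ 2 = 1 remainder 1
1 ÷ 2 = 0 remainder 1
Reading remainders bottom to top: 11100000001011



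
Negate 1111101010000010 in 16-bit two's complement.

Original (sign bit 1, negative): 1111101010000010
Step 1 - Invert all bits: 0000010101111101
Step 2 - Add 1: 0000010101111110
Verification: 1111101010000010 + 0000010101111110 = 10000000000000000; discarding the end carry (carry out of the top bit) leaves the 16-bit value 0000000000000000, as required for x + (-x)



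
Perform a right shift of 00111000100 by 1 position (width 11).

Original: 00111000100 (decimal 452)
Shift right by 1 position
Drop the 1 low bit; fill with zero on the left
Result: 00011100010 (decimal 226)
Equivalent: 452 >> 1 = 452 ÷ 2^1 = 226



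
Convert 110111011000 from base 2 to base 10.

Sum of powers of 2 for each 1-bit:
2^3 + 2^4 + 2^6 + 2^7 + 2^8 + 2^10 + 2^11
= 8 + 16 + 64 + 128 + 256 + 1024 + 2048
= 3544



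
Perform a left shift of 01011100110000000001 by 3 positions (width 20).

Original: 01011100110000000001 (decimal 379905)
Shift left by 3 positions
Append 3 zeros on the right and drop the 3 high bits that overflow the 20-bit width
Result: 11100110000000001000 (decimal 942088)
Equivalent: 379905 << 3 = 379905 × 2^3 = 3039240, truncated to 20 bits = 942088



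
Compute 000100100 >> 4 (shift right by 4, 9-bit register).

Original: 000100100 (decimal 36)
Shift right by 4 positions
Drop the 4 low bits; fill with zeros on the left
Result: 000000010 (decimal 2)
Equivalent: 36 >> 4 = 36 ÷ 2^4 = 2



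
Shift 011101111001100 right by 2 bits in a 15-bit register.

Original: 011101111001100 (decimal 15308)
Shift right by 2 positions
Drop the 2 low bits; fill with zeros on the left
Result: 000111011110011 (decimal 3827)
Equivalent: 15308 >> 2 = 15308 ÷ 2^2 = 3827



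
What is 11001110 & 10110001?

AND: 1 only when both bits are 1
  11001110
& 10110001
----------
  10000000
Decimal: 206 & 177 = 128



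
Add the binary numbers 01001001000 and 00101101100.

Add column by column from the right: bit + bit + carry-in; write the sum mod 2, carry 1 when the sum is 2 or 3.
carry:  00010010000
        01001001000
+       00101101100
-------------------
       001110110100
(the carry out of the leftmost column, 0, becomes the leading bit)
Decimal check:
  01001001000 = 512 + 64 + 8 = 584
  00101101100 = 256 + 64 + 32 + 8 + 4 = 364
  584 + 364 = 948, and 001110110100 = 512 + 256 + 128 + 32 + 16 + 4 = 948 ✓



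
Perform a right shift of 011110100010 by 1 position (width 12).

Original: 011110100010 (decimal 1954)
Shift right by 1 position
Drop the 1 low bit; fill with zero on the left
Result: 001111010001 (decimal 977)
Equivalent: 1954 >> 1 = 1954 ÷ 2^1 = 977



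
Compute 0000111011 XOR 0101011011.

XOR: 1 when bits differ
  0000111011
^ 0101011011
------------
  0101100000
Decimal: 59 ^ 347 = 352



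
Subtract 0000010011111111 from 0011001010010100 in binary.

Method 1 - Direct subtraction (column by column from the right: bit − bit − borrow-in; if negative, add 2 and borrow 1 from the next column):
borrow: 0001101111111110
        0011001010010100
-       0000010011111111
------------------------
        0010110110010101

Method 2 - Add two's complement:
Two's complement of 0000010011111111: invert → 1111101100000000, add 1 → 1111101100000001
  0011001010010100
+ 1111101100000001
------------------
 10010110110010101  (end carry out of the top bit = 1)
Discarding the end carry: 0010110110010101
Decimal check:
  0011001010010100 = 8192 + 4096 + 512 + 128 + 16 + 4 = 12948
  0000010011111111 = 1024 + 128 + 64 + 32 + 16 + 8 + 4 + 2 + 1 = 1279
  12948 - 1279 = 11669, and 0010110110010101 = 8192 + 2048 + 1024 + 256 + 128 + 16 + 4 + 1 = 11669 ✓



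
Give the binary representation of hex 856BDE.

Convert each hex digit to 4 bits:
  8 = 1000
  5 = 0101
  6 = 0110
  B = 1011
  D = 1101
  E = 1110
Concatenate: 100001010110101111011110



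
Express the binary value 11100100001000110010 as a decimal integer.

Sum of powers of 2 for each 1-bit:
2^1 + 2^4 + 2^5 + 2^9 + 2^14 + 2^17 + 2^18 + 2^19
= 2 + 16 + 32 + 512 + 16384 + 131072 + 262144 + 524288
= 934450



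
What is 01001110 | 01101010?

OR: 1 when either bit is 1
  01001110
| 01101010
----------
  01101110
Decimal: 78 | 106 = 110



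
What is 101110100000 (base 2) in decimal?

Sum of powers of 2 for each 1-bit:
2^5 + 2^7 + 2^8 + 2^9 + 2^11
= 32 + 128 + 256 + 512 + 2048
= 2976



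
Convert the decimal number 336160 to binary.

Using repeated division by 2:
336160 ÷ 2 = 168080 remainder 0
168080 ÷ 2 = 84040 remainder 0
84040 ÷ 2 = 42020 remainder 0
42020 ÷ 2 = 21010 remainder 0
21010 ÷ 2 = 10505 remainder 0
10505 ÷ 2 = 5252 remainder 1
5252 ÷ 2 = 2626 remainder 0
2626 ÷ 2 = 1313 remainder 0
1313 ÷ 2 = 656 remainder 1
656 ÷ 2 = 328 remainder 0
328 ÷ 2 = 164 remainder 0
164 ÷ 2 = 82 remainder 0
82 ÷ 2 = 41 remainder 0
41 ÷ 2 = 20 remainder 1
20 ÷ 2 = 10 remainder 0
10 ÷ 2 = 5 remainder 0
5 ÷ 2 = 2 remainder 1
2 ÷ 2 = 1 remainder 0
1 ÷ 2 = 0 remainder 1
Reading remainders bottom to top: 1010010000100100000



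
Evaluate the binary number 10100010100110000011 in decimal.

Sum of powers of 2 for each 1-bit:
2^0 + 2^1 + 2^7 + 2^8 + 2^11 + 2^13 + 2^17 + 2^19
= 1 + 2 + 128 + 256 + 2048 + 8192 + 131072 + 524288
= 665987



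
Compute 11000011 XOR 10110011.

XOR: 1 when bits differ
  11000011
^ 10110011
----------
  01110000
Decimal: 195 ^ 179 = 112



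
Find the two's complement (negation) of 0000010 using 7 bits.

Original: 0000010
Step 1 - Invert all bits: 1111101
Step 2 - Add 1: 1111110
Verification: 0000010 + 1111110 = 10000000; discarding the end carry (carry out of the top bit) leaves the 7-bit value 0000000, as required for x + (-x)



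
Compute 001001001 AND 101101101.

AND: 1 only when both bits are 1
  001001001
& 101101101
-----------
  001001001
Decimal: 73 & 365 = 73



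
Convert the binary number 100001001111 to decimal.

Sum of powers of 2 for each 1-bit:
2^0 + 2^1 + 2^2 + 2^3 + 2^6 + 2^11
= 1 + 2 + 4 + 8 + 64 + 2048
= 2127



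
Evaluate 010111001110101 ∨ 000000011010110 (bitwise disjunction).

OR: 1 when either bit is 1
  010111001110101
| 000000011010110
-----------------
  010111011110111
Decimal: 11893 | 214 = 12023



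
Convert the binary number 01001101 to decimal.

Sum of powers of 2 for each 1-bit:
2^0 + 2^2 + 2^3 + 2^6
= 1 + 4 + 8 + 64
= 77



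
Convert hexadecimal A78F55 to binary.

Convert each hex digit to 4 bits:
  A = 1010
  7 = 0111
  8 = 1000
  F = 1111
  5 = 0101
  5 = 0101
Concatenate: 101001111000111101010101



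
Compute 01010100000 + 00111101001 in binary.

Add column by column from the right: bit + bit + carry-in; write the sum mod 2, carry 1 when the sum is 2 or 3.
carry:  11111000000
        01010100000
+       00111101001
-------------------
       010010001001
(the carry out of the leftmost column, 0, becomes the leading bit)
Decimal check:
  01010100000 = 512 + 128 + 32 = 672
  00111101001 = 256 + 128 + 64 + 32 + 8 + 1 = 489
  672 + 489 = 1161, and 010010001001 = 1024 + 128 + 8 + 1 = 1161 ✓



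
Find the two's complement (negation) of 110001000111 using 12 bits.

Original (sign bit 1, negative): 110001000111
Step 1 - Invert all bits: 001110111000
Step 2 - Add 1: 001110111001
Verification: 110001000111 + 001110111001 = 1000000000000; discarding the end carry (carry out of the top bit) leaves the 12-bit value 000000000000, as required for x + (-x)



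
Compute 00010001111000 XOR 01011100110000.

XOR: 1 when bits differ
  00010001111000
^ 01011100110000
----------------
  01001101001000
Decimal: 1144 ^ 5936 = 4936



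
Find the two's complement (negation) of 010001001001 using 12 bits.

Original: 010001001001
Step 1 - Invert all bits: 101110110110
Step 2 - Add 1: 101110110111
Verification: 010001001001 + 101110110111 = 1000000000000; discarding the end carry (carry out of the top bit) leaves the 12-bit value 000000000000, as required for x + (-x)



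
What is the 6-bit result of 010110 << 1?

Original: 010110 (decimal 22)
Shift left by 1 position
Append 1 zero on the right
Result: 101100 (decimal 44)
Equivalent: 22 << 1 = 22 × 2^1 = 44



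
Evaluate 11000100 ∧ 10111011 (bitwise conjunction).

AND: 1 only when both bits are 1
  11000100
& 10111011
----------
  10000000
Decimal: 196 & 187 = 128



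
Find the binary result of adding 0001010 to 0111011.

Add column by column from the right: bit + bit + carry-in; write the sum mod 2, carry 1 when the sum is 2 or 3.
carry:  1110100
        0001010
+       0111011
---------------
       01000101
(the carry out of the leftmost column, 0, becomes the leading bit)
Decimal check:
  0001010 = 8 + 2 = 10
  0111011 = 32 + 16 + 8 + 2 + 1 = 59
  10 + 59 = 69, and 01000101 = 64 + 4 + 1 = 69 ✓



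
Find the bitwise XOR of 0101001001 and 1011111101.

XOR: 1 when bits differ
  0101001001
^ 1011111101
------------
  1110110100
Decimal: 329 ^ 765 = 948



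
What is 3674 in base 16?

Using repeated division by 16 (digits 10–15 are A–F):
3674 ÷ 16 = 229 remainder 10 (A)
229 ÷ 16 = 14 remainder 5
14 ÷ 16 = 0 remainder 14 (E)
Reading remainders bottom to top: E5A



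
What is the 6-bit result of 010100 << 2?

Original: 010100 (decimal 20)
Shift left by 2 positions
Append 2 zeros on the right and drop the 2 high bits that overflow the 6-bit width
Result: 010000 (decimal 16)
Equivalent: 20 << 2 = 20 × 2^2 = 80, truncated to 6 bits = 16



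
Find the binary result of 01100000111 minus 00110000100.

Method 1 - Direct subtraction (column by column from the right: bit − bit − borrow-in; if negative, add 2 and borrow 1 from the next column):
borrow: 01100000000
        01100000111
-       00110000100
-------------------
        00110000011

Method 2 - Add two's complement:
Two's complement of 00110000100: invert → 11001111011, add 1 → 11001111100
  01100000111
+ 11001111100
-------------
 100110000011  (end carry out of the top bit = 1)
Discarding the end carry: 00110000011
Decimal check:
  01100000111 = 512 + 256 + 4 + 2 + 1 = 775
  00110000100 = 256 + 128 + 4 = 388
  775 - 388 = 387, and 00110000011 = 256 + 128 + 2 + 1 = 387 ✓



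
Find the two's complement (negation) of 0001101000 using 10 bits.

Original: 0001101000
Step 1 - Invert all bits: 1110010111
Step 2 - Add 1: 1110011000
Verification: 0001101000 + 1110011000 = 10000000000; discarding the end carry (carry out of the top bit) leaves the 10-bit value 0000000000, as required for x + (-x)



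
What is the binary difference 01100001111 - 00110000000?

Method 1 - Direct subtraction (column by column from the right: bit − bit − borrow-in; if negative, add 2 and borrow 1 from the next column):
borrow: 01100000000
        01100001111
-       00110000000
-------------------
        00110001111

Method 2 - Add two's complement:
Two's complement of 00110000000: invert → 11001111111, add 1 → 11010000000
  01100001111
+ 11010000000
-------------
 100110001111  (end carry out of the top bit = 1)
Discarding the end carry: 00110001111
Decimal check:
  01100001111 = 512 + 256 + 8 + 4 + 2 + 1 = 783
  00110000000 = 256 + 128 = 384
  783 - 384 = 399, and 00110001111 = 256 + 128 + 8 + 4 + 2 + 1 = 399 ✓



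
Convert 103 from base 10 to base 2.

Using repeated division by 2:
103 ÷ 2 = 51 remainder 1
51 ÷ 2 = 25 remainder 1
25 ÷ 2 = 12 remainder 1
12 ÷ 2 = 6 remainder 0
6 ÷ 2 = 3 remainder 0
3 ÷ 2 = 1 remainder 1
1 ÷ 2 = 0 remainder 1
Reading remainders bottom to top: 1100111



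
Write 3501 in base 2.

Using repeated division by 2:
3501 ÷ 2 = 1750 remainder 1
1750 ÷ 2 = 875 remainder 0
875 ÷ 2 = 437 remainder 1
437 ÷ 2 = 218 remainder 1
218 ÷ 2 = 109 remainder 0
109 ÷ 2 = 54 remainder 1
54 ÷ 2 = 27 remainder 0
27 ÷ 2 = 13 remainder 1
13 ÷ 2 = 6 remainder 1
6 ÷ 2 = 3 remainder 0
3 ÷ 2 = 1 remainder 1
1 ÷ 2 = 0 remainder 1
Reading remainders bottom to top: 110110101101



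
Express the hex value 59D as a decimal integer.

Expand by place value (powers of 16):
Digit values: D = 13
59D = 5 × 16^2 + 9 × 16^1 + 13 × 16^0
= 5 × 256 + 9 × 16 + 13 × 1
= 1280 + 144 + 13
= 1437



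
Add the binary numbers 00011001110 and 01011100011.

Add column by column from the right: bit + bit + carry-in; write the sum mod 2, carry 1 when the sum is 2 or 3.
carry:  00110011100
        00011001110
+       01011100011
-------------------
       001110110001
(the carry out of the leftmost column, 0, becomes the leading bit)
Decimal check:
  00011001110 = 128 + 64 + 8 + 4 + 2 = 206
  01011100011 = 512 + 128 + 64 + 32 + 2 + 1 = 739
  206 + 739 = 945, and 001110110001 = 512 + 256 + 128 + 32 + 16 + 1 = 945 ✓



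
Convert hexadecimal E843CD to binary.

Convert each hex digit to 4 bits:
  E = 1110
  8 = 1000
  4 = 0100
  3 = 0011
  C = 1100
  D = 1101
Concatenate: 111010000100001111001101



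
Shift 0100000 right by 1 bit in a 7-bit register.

Original: 0100000 (decimal 32)
Shift right by 1 position
Drop the 1 low bit; fill with zero on the left
Result: 0010000 (decimal 16)
Equivalent: 32 >> 1 = 32 ÷ 2^1 = 16



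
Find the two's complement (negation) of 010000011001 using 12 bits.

Original: 010000011001
Step 1 - Invert all bits: 101111100110
Step 2 - Add 1: 101111100111
Verification: 010000011001 + 101111100111 = 1000000000000; discarding the end carry (carry out of the top bit) leaves the 12-bit value 000000000000, as required for x + (-x)



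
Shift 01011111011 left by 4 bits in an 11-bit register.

Original: 01011111011 (decimal 763)
Shift left by 4 positions
Append 4 zeros on the right and drop the 4 high bits that overflow the 11-bit width
Result: 11110110000 (decimal 1968)
Equivalent: 763 << 4 = 763 × 2^4 = 12208, truncated to 11 bits = 1968



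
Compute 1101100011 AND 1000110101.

AND: 1 only when both bits are 1
  1101100011
& 1000110101
------------
  1000100001
Decimal: 867 & 565 = 545



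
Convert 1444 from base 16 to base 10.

Expand by place value (powers of 16):
1444 = 1 × 16^3 + 4 × 16^2 + 4 × 16^1 + 4 × 16^0
= 1 × 4096 + 4 × 256 + 4 × 16 + 4 × 1
= 4096 + 1024 + 64 + 4
= 5188



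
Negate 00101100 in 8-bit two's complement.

Original: 00101100
Step 1 - Invert all bits: 11010011
Step 2 - Add 1: 11010100
Verification: 00101100 + 11010100 = 100000000; discarding the end carry (carry out of the top bit) leaves the 8-bit value 00000000, as required for x + (-x)



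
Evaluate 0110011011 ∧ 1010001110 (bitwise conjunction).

AND: 1 only when both bits are 1
  0110011011
& 1010001110
------------
  0010001010
Decimal: 411 & 654 = 138



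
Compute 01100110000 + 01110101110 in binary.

Add column by column from the right: bit + bit + carry-in; write the sum mod 2, carry 1 when the sum is 2 or 3.
carry:  11001000000
        01100110000
+       01110101110
-------------------
       011011011110
(the carry out of the leftmost column, 0, becomes the leading bit)
Decimal check:
  01100110000 = 512 + 256 + 32 + 16 = 816
  01110101110 = 512 + 256 + 128 + 32 + 8 + 4 + 2 = 942
  816 + 942 = 1758, and 011011011110 = 1024 + 512 + 128 + 64 + 16 + 8 + 4 + 2 = 1758 ✓



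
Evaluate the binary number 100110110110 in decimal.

Sum of powers of 2 for each 1-bit:
2^1 + 2^2 + 2^4 + 2^5 + 2^7 + 2^8 + 2^11
= 2 + 4 + 16 + 32 + 128 + 256 + 2048
= 2486



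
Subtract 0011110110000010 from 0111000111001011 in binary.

Method 1 - Direct subtraction (column by column from the right: bit − bit − borrow-in; if negative, add 2 and borrow 1 from the next column):
borrow: 0111100000000000
        0111000111001011
-       0011110110000010
------------------------
        0011010001001001

Method 2 - Add two's complement:
Two's complement of 0011110110000010: invert → 1100001001111101, add 1 → 1100001001111110
  0111000111001011
+ 1100001001111110
------------------
 10011010001001001  (end carry out of the top bit = 1)
Discarding the end carry: 0011010001001001
Decimal check:
  0111000111001011 = 16384 + 8192 + 4096 + 256 + 128 + 64 + 8 + 2 + 1 = 29131
  0011110110000010 = 8192 + 4096 + 2048 + 1024 + 256 + 128 + 2 = 15746
  29131 - 15746 = 13385, and 0011010001001001 = 8192 + 4096 + 1024 + 64 + 8 + 1 = 13385 ✓

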